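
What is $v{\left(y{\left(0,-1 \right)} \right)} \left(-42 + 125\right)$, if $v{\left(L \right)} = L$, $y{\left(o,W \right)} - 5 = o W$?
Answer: $415$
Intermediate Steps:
$y{\left(o,W \right)} = 5 + W o$ ($y{\left(o,W \right)} = 5 + o W = 5 + W o$)
$v{\left(y{\left(0,-1 \right)} \right)} \left(-42 + 125\right) = \left(5 - 0\right) \left(-42 + 125\right) = \left(5 + 0\right) 83 = 5 \cdot 83 = 415$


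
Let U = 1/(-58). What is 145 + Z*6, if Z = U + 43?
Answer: 11684/29 ≈ 402.90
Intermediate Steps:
U = -1/58 ≈ -0.017241
Z = 2493/58 (Z = -1/58 + 43 = 2493/58 ≈ 42.983)
145 + Z*6 = 145 + (2493/58)*6 = 145 + 7479/29 = 11684/29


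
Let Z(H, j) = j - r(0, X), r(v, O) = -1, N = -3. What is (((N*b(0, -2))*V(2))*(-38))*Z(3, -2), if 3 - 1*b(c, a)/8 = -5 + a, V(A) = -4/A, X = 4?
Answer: 18240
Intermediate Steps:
b(c, a) = 64 - 8*a (b(c, a) = 24 - 8*(-5 + a) = 24 + (40 - 8*a) = 64 - 8*a)
Z(H, j) = 1 + j (Z(H, j) = j - 1*(-1) = j + 1 = 1 + j)
(((N*b(0, -2))*V(2))*(-38))*Z(3, -2) = (((-3*(64 - 8*(-2)))*(-4/2))*(-38))*(1 - 2) = (((-3*(64 + 16))*(-4*1/2))*(-38))*(-1) = ((-3*80*(-2))*(-38))*(-1) = (-240*(-2)*(-38))*(-1) = (480*(-38))*(-1) = -18240*(-1) = 18240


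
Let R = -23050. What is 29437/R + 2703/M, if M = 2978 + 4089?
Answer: -145727129/162894350 ≈ -0.89461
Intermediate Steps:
M = 7067
29437/R + 2703/M = 29437/(-23050) + 2703/7067 = 29437*(-1/23050) + 2703*(1/7067) = -29437/23050 + 2703/7067 = -145727129/162894350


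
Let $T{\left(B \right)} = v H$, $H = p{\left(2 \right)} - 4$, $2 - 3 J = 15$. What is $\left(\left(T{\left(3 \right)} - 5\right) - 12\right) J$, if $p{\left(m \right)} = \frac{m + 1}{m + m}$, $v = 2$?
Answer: $\frac{611}{6} \approx 101.83$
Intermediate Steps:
$J = - \frac{13}{3}$ ($J = \frac{2}{3} - 5 = - \frac{13}{3} \approx -4.3333$)
$p{\left(m \right)} = \frac{1 + m}{2 m}$
$H = - \frac{13}{4}$ ($H = \frac{1 + 2}{2 \cdot 2} - 4 = \frac{1}{2} \cdot \frac{1}{2} \cdot 3 - 4 = \frac{3}{4} - 4 = - \frac{13}{4} \approx -3.25$)
$T{\left(B \right)} = - \frac{13}{2}$ ($T{\left(B \right)} = 2 \left(- \frac{13}{4}\right) = - \frac{13}{2}$)
$\left(\left(T{\left(3 \right)} - 5\right) - 12\right) J = \left(\left(- \frac{13}{2} - 5\right) - 12\right) \left(- \frac{13}{3}\right) = \left(- \frac{23}{2} - 12\right) \left(- \frac{13}{3}\right) = \left(- \frac{47}{2}\right) \left(- \frac{13}{3}\right) = \frac{611}{6}$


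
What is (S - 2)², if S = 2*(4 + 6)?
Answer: 324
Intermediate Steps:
S = 20 (S = 2*10 = 20)
(S - 2)² = (20 - 2)² = 18² = 324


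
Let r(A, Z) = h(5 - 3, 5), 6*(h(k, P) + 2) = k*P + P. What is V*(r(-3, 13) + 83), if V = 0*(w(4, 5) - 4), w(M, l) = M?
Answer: 0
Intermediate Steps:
h(k, P) = -2 + P/6 + P*k/6 (h(k, P) = -2 + (k*P + P)/6 = -2 + (P*k + P)/6 = -2 + (P + P*k)/6 = -2 + (P/6 + P*k/6) = -2 + P/6 + P*k/6)
r(A, Z) = ½ (r(A, Z) = -2 + (⅙)*5 + (⅙)*5*(5 - 3) = -2 + ⅚ + (⅙)*5*2 = -2 + ⅚ + 5/3 = ½)
V = 0 (V = 0*(4 - 4) = 0*0 = 0)
V*(r(-3, 13) + 83) = 0*(½ + 83) = 0*(167/2) = 0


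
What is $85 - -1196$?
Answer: $1281$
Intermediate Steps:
$85 - -1196 = 85 + 1196 = 1281$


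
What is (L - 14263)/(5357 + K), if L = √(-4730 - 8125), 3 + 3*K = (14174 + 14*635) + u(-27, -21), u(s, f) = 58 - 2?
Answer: -42789/39188 + 3*I*√12855/39188 ≈ -1.0919 + 0.0086797*I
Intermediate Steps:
u(s, f) = 56
K = 23117/3 (K = -1 + ((14174 + 14*635) + 56)/3 = -1 + ((14174 + 8890) + 56)/3 = -1 + (23064 + 56)/3 = -1 + (⅓)*23120 = -1 + 23120/3 = 23117/3 ≈ 7705.7)
L = I*√12855 (L = √(-12855) = I*√12855 ≈ 113.38*I)
(L - 14263)/(5357 + K) = (I*√12855 - 14263)/(5357 + 23117/3) = (-14263 + I*√12855)/(39188/3) = (-14263 + I*√12855)*(3/39188) = -42789/39188 + 3*I*√12855/39188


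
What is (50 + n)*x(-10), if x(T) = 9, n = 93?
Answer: 1287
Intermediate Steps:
(50 + n)*x(-10) = (50 + 93)*9 = 143*9 = 1287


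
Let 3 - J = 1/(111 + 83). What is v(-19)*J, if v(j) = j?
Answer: -11039/194 ≈ -56.902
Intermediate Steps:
J = 581/194 (J = 3 - 1/(111 + 83) = 3 - 1/194 = 581/194 ≈ 2.9948)
v(-19)*J = -19*581/194 = -11039/194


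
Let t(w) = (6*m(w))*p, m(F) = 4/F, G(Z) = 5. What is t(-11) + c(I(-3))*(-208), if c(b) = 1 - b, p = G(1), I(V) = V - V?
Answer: -2408/11 ≈ -218.91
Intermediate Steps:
I(V) = 0
p = 5
t(w) = 120/w (t(w) = (6*(4/w))*5 = (24/w)*5 = 120/w)
t(-11) + c(I(-3))*(-208) = 120/(-11) + (1 - 1*0)*(-208) = 120*(-1/11) + (1 + 0)*(-208) = -120/11 + 1*(-208) = -120/11 - 208 = -2408/11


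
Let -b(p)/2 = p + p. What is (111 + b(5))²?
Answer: 8281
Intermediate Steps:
b(p) = -4*p (b(p) = -2*(p + p) = -4*p)
(111 + b(5))² = (111 - 4*5)² = (111 - 20)² = 91² = 8281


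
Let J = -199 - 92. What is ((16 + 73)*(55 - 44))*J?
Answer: -284889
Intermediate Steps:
J = -291
((16 + 73)*(55 - 44))*J = ((16 + 73)*(55 - 44))*(-291) = (89*11)*(-291) = 979*(-291) = -284889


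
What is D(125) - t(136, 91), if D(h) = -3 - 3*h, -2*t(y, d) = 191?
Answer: -565/2 ≈ -282.50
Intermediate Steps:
t(y, d) = -191/2 (t(y, d) = -1/2*191 = -191/2)
D(125) - t(136, 91) = (-3 - 3*125) - 1*(-191/2) = (-3 - 375) + 191/2 = -378 + 191/2 = -565/2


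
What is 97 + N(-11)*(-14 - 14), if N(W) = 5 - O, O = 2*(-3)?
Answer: -211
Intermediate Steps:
O = -6
N(W) = 11 (N(W) = 5 - 1*(-6) = 5 + 6 = 11)
97 + N(-11)*(-14 - 14) = 97 + 11*(-14 - 14) = 97 + 11*(-28) = 97 - 308 = -211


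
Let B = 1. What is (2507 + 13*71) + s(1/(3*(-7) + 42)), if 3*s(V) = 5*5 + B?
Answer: 10316/3 ≈ 3438.7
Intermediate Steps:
s(V) = 26/3 (s(V) = (5*5 + 1)/3 = (25 + 1)/3 = (1/3)*26 = 26/3)
(2507 + 13*71) + s(1/(3*(-7) + 42)) = (2507 + 13*71) + 26/3 = (2507 + 923) + 26/3 = 3430 + 26/3 = 10316/3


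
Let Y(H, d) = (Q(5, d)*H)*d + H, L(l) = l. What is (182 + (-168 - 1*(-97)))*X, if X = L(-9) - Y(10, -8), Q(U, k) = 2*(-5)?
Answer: -90909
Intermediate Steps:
Q(U, k) = -10
Y(H, d) = H - 10*H*d (Y(H, d) = (-10*H)*d + H = -10*H*d + H = H - 10*H*d)
X = -819 (X = -9 - 10*(1 - 10*(-8)) = -9 - 10*(1 + 80) = -9 - 10*81 = -9 - 1*810 = -9 - 810 = -819)
(182 + (-168 - 1*(-97)))*X = (182 + (-168 - 1*(-97)))*(-819) = (182 + (-168 + 97))*(-819) = (182 - 71)*(-819) = 111*(-819) = -90909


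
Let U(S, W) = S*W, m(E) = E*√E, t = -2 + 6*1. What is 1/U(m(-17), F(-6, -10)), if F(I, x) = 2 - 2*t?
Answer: -I*√17/1734 ≈ -0.0023778*I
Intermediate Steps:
t = 4 (t = -2 + 6 = 4)
F(I, x) = -6 (F(I, x) = 2 - 2*4 = 2 - 8 = -6)
m(E) = E^(3/2)
1/U(m(-17), F(-6, -10)) = 1/((-17)^(3/2)*(-6)) = 1/(-17*I*√17*(-6)) = 1/(102*I*√17) = -I*√17/1734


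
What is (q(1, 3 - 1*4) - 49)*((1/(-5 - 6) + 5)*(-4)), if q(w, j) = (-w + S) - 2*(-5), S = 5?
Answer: 7560/11 ≈ 687.27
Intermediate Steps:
q(w, j) = 15 - w (q(w, j) = (-w + 5) - 2*(-5) = (5 - w) + 10 = 15 - w)
(q(1, 3 - 1*4) - 49)*((1/(-5 - 6) + 5)*(-4)) = ((15 - 1*1) - 49)*((1/(-5 - 6) + 5)*(-4)) = ((15 - 1) - 49)*((1/(-11) + 5)*(-4)) = (14 - 49)*((-1/11 + 5)*(-4)) = -1890*(-4)/11 = -35*(-216/11) = 7560/11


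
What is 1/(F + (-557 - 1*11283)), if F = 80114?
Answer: 1/68274 ≈ 1.4647e-5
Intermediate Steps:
1/(F + (-557 - 1*11283)) = 1/(80114 + (-557 - 1*11283)) = 1/(80114 + (-557 - 11283)) = 1/(80114 - 11840) = 1/68274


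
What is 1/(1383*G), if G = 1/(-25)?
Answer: -25/1383 ≈ -0.018077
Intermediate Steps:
G = -1/25 ≈ -0.040000
1/(1383*G) = 1/(1383*(-1/25)) = 1/(-1383/25) = -25/1383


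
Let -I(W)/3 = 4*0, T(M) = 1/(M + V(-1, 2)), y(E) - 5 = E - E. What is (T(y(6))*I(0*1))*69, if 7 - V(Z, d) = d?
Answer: 0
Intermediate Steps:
V(Z, d) = 7 - d
y(E) = 5 (y(E) = 5 + (E - E) = 5 + 0 = 5)
T(M) = 1/(5 + M) (T(M) = 1/(M + (7 - 1*2)) = 1/(M + (7 - 2)) = 1/(M + 5) = 1/(5 + M))
I(W) = 0 (I(W) = -12*0 = -3*0 = 0)
(T(y(6))*I(0*1))*69 = (0/(5 + 5))*69 = (0/10)*69 = ((⅒)*0)*69 = 0*69 = 0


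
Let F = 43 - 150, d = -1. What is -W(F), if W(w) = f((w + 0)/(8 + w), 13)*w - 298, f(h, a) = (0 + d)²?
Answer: 405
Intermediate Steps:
f(h, a) = 1 (f(h, a) = (0 - 1)² = (-1)² = 1)
F = -107
W(w) = -298 + w (W(w) = 1*w - 298 = w - 298 = -298 + w)
-W(F) = -(-298 - 107) = -1*(-405) = 405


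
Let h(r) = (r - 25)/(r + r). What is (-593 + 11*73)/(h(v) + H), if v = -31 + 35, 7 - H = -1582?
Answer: 240/1813 ≈ 0.13238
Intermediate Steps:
H = 1589 (H = 7 - 1*(-1582) = 7 + 1582 = 1589)
v = 4
h(r) = (-25 + r)/(2*r) (h(r) = (-25 + r)/((2*r)) = (-25 + r)*(1/(2*r)) = (-25 + r)/(2*r))
(-593 + 11*73)/(h(v) + H) = (-593 + 11*73)/((1/2)*(-25 + 4)/4 + 1589) = (-593 + 803)/((1/2)*(1/4)*(-21) + 1589) = 210/(-21/8 + 1589) = 210/(12691/8) = 210*(8/12691) = 240/1813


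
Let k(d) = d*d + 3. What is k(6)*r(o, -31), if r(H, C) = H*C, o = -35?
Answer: 42315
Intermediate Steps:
r(H, C) = C*H
k(d) = 3 + d² (k(d) = d² + 3 = 3 + d²)
k(6)*r(o, -31) = (3 + 6²)*(-31*(-35)) = (3 + 36)*1085 = 39*1085 = 42315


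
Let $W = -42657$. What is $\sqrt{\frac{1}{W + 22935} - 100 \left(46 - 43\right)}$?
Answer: $\frac{i \sqrt{116687204922}}{19722} \approx 17.32 i$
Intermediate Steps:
$\sqrt{\frac{1}{W + 22935} - 100 \left(46 - 43\right)} = \sqrt{\frac{1}{-42657 + 22935} - 100 \left(46 - 43\right)} = \sqrt{\frac{1}{-19722} - 300} = \sqrt{- \frac{1}{19722} - 300} = \sqrt{- \frac{5916601}{19722}} = \frac{i \sqrt{116687204922}}{19722}$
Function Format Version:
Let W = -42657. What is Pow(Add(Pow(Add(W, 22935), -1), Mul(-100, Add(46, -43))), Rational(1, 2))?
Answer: Mul(Rational(1, 19722), I, Pow(116687204922, Rational(1, 2))) ≈ Mul(17.320, I)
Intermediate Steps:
Pow(Add(Pow(Add(W, 22935), -1), Mul(-100, Add(46, -43))), Rational(1, 2)) = Pow(Add(Pow(Add(-42657, 22935), -1), Mul(-100, Add(46, -43))), Rational(1, 2)) = Pow(Add(Pow(-19722, -1), Mul(-100, 3)), Rational(1, 2)) = Pow(Add(Rational(-1, 19722), -300), Rational(1, 2)) = Pow(Rational(-5916601, 19722), Rational(1, 2)) = Mul(Rational(1, 19722), I, Pow(116687204922, Rational(1, 2)))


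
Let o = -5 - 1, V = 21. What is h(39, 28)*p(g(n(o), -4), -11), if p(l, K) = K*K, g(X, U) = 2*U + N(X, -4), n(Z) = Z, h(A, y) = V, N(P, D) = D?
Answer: 2541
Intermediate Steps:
h(A, y) = 21
o = -6
g(X, U) = -4 + 2*U (g(X, U) = 2*U - 4 = -4 + 2*U)
p(l, K) = K**2
h(39, 28)*p(g(n(o), -4), -11) = 21*(-11)**2 = 21*121 = 2541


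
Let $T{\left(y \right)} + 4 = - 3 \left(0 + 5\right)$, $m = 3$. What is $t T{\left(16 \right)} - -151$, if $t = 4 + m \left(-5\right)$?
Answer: $360$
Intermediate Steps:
$t = -11$ ($t = 4 + 3 \left(-5\right) = 4 - 15 = -11$)
$T{\left(y \right)} = -19$ ($T{\left(y \right)} = -4 - 3 \left(0 + 5\right) = -4 - 15 = -19$)
$t T{\left(16 \right)} - -151 = \left(-11\right) \left(-19\right) - -151 = 209 + 151 = 360$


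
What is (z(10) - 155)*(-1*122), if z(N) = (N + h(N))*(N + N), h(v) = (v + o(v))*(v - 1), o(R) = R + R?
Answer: -664290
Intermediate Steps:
o(R) = 2*R
h(v) = 3*v*(-1 + v) (h(v) = (v + 2*v)*(v - 1) = (3*v)*(-1 + v) = 3*v*(-1 + v))
z(N) = 2*N*(N + 3*N*(-1 + N)) (z(N) = (N + 3*N*(-1 + N))*(N + N) = (N + 3*N*(-1 + N))*(2*N) = 2*N*(N + 3*N*(-1 + N)))
(z(10) - 155)*(-1*122) = (10²*(-4 + 6*10) - 155)*(-1*122) = (100*(-4 + 60) - 155)*(-122) = (100*56 - 155)*(-122) = (5600 - 155)*(-122) = 5445*(-122) = -664290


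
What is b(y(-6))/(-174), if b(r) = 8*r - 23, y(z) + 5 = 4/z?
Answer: 205/522 ≈ 0.39272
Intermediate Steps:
y(z) = -5 + 4/z
b(r) = -23 + 8*r
b(y(-6))/(-174) = (-23 + 8*(-5 + 4/(-6)))/(-174) = -(-23 + 8*(-5 + 4*(-⅙)))/174 = -(-23 + 8*(-5 - ⅔))/174 = -(-23 + 8*(-17/3))/174 = -(-23 - 136/3)/174 = -1/174*(-205/3) = 205/522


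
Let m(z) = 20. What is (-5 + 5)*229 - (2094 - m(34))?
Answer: -2074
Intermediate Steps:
(-5 + 5)*229 - (2094 - m(34)) = (-5 + 5)*229 - (2094 - 1*20) = 0*229 - (2094 - 20) = 0 - 1*2074 = 0 - 2074 = -2074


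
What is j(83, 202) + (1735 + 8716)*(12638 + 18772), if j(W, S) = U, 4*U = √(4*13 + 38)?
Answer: 328265910 + 3*√10/4 ≈ 3.2827e+8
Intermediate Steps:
U = 3*√10/4 (U = √(4*13 + 38)/4 = √(52 + 38)/4 = √90/4 = (3*√10)/4 = 3*√10/4 ≈ 2.3717)
j(W, S) = 3*√10/4
j(83, 202) + (1735 + 8716)*(12638 + 18772) = 3*√10/4 + (1735 + 8716)*(12638 + 18772) = 3*√10/4 + 10451*31410 = 3*√10/4 + 328265910 = 328265910 + 3*√10/4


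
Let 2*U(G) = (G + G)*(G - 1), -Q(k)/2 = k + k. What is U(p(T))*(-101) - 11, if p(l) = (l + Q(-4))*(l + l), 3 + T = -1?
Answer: -940523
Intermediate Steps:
T = -4 (T = -3 - 1 = -4)
Q(k) = -4*k (Q(k) = -2*(k + k) = -4*k)
p(l) = 2*l*(16 + l) (p(l) = (l - 4*(-4))*(l + l) = (l + 16)*(2*l) = (16 + l)*(2*l) = 2*l*(16 + l))
U(G) = G*(-1 + G) (U(G) = ((G + G)*(G - 1))/2 = ((2*G)*(-1 + G))/2 = (2*G*(-1 + G))/2 = G*(-1 + G))
U(p(T))*(-101) - 11 = ((2*(-4)*(16 - 4))*(-1 + 2*(-4)*(16 - 4)))*(-101) - 11 = ((2*(-4)*12)*(-1 + 2*(-4)*12))*(-101) - 11 = -96*(-1 - 96)*(-101) - 11 = -96*(-97)*(-101) - 11 = 9312*(-101) - 11 = -940512 - 11 = -940523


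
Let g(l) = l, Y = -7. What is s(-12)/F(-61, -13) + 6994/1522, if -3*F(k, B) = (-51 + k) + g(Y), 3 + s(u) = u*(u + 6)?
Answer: 573670/90559 ≈ 6.3348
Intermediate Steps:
s(u) = -3 + u*(6 + u) (s(u) = -3 + u*(u + 6) = -3 + u*(6 + u))
F(k, B) = 58/3 - k/3 (F(k, B) = -((-51 + k) - 7)/3 = -(-58 + k)/3 = 58/3 - k/3)
s(-12)/F(-61, -13) + 6994/1522 = (-3 + (-12)**2 + 6*(-12))/(58/3 - 1/3*(-61)) + 6994/1522 = (-3 + 144 - 72)/(58/3 + 61/3) + 6994*(1/1522) = 69/(119/3) + 3497/761 = 69*(3/119) + 3497/761 = 207/119 + 3497/761 = 573670/90559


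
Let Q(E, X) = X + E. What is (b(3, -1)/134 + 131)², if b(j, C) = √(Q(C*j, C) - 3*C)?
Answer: (17554 + I)²/17956 ≈ 17161.0 + 1.9552*I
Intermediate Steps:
Q(E, X) = E + X
b(j, C) = √(-2*C + C*j) (b(j, C) = √((C*j + C) - 3*C) = √((C + C*j) - 3*C) = √(-2*C + C*j))
(b(3, -1)/134 + 131)² = (√(-(-2 + 3))/134 + 131)² = (√(-1*1)*(1/134) + 131)² = (√(-1)*(1/134) + 131)² = (I*(1/134) + 131)² = (I/134 + 131)² = (131 + I/134)²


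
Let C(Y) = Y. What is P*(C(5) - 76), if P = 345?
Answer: -24495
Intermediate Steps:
P*(C(5) - 76) = 345*(5 - 76) = 345*(-71) = -24495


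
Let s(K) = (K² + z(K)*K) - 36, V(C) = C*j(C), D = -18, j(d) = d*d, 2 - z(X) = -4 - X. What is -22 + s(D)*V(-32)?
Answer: -16515094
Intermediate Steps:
z(X) = 6 + X (z(X) = 2 - (-4 - X) = 2 + (4 + X) = 6 + X)
j(d) = d²
V(C) = C³ (V(C) = C*C² = C³)
s(K) = -36 + K² + K*(6 + K) (s(K) = (K² + (6 + K)*K) - 36 = (K² + K*(6 + K)) - 36 = -36 + K² + K*(6 + K))
-22 + s(D)*V(-32) = -22 + (-36 + (-18)² - 18*(6 - 18))*(-32)³ = -22 + (-36 + 324 - 18*(-12))*(-32768) = -22 + (-36 + 324 + 216)*(-32768) = -22 + 504*(-32768) = -22 - 16515072 = -16515094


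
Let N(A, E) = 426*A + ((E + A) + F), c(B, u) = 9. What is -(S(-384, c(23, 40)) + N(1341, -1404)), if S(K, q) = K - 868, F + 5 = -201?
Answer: -569745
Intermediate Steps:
F = -206 (F = -5 - 201 = -206)
S(K, q) = -868 + K
N(A, E) = -206 + E + 427*A (N(A, E) = 426*A + ((E + A) - 206) = 426*A + ((A + E) - 206) = 426*A + (-206 + A + E) = -206 + E + 427*A)
-(S(-384, c(23, 40)) + N(1341, -1404)) = -((-868 - 384) + (-206 - 1404 + 427*1341)) = -(-1252 + (-206 - 1404 + 572607)) = -(-1252 + 570997) = -1*569745 = -569745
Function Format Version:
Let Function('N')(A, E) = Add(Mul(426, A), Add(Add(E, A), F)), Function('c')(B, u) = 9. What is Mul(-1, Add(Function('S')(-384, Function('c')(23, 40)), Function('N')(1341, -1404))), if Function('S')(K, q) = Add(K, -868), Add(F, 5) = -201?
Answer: -569745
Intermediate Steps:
F = -206 (F = Add(-5, -201) = -206)
Function('S')(K, q) = Add(-868, K)
Function('N')(A, E) = Add(-206, E, Mul(427, A)) (Function('N')(A, E) = Add(Mul(426, A), Add(Add(E, A), -206)) = Add(Mul(426, A), Add(Add(A, E), -206)) = Add(Mul(426, A), Add(-206, A, E)) = Add(-206, E, Mul(427, A)))
Mul(-1, Add(Function('S')(-384, Function('c')(23, 40)), Function('N')(1341, -1404))) = Mul(-1, Add(Add(-868, -384), Add(-206, -1404, Mul(427, 1341)))) = Mul(-1, Add(-1252, Add(-206, -1404, 572607))) = Mul(-1, Add(-1252, 570997)) = Mul(-1, 569745) = -569745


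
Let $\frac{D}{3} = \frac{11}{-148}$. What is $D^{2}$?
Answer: $\frac{1089}{21904} \approx 0.049717$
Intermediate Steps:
$D = - \frac{33}{148}$ ($D = 3 \frac{11}{-148} = 3 \cdot 11 \left(- \frac{1}{148}\right) = 3 \left(- \frac{11}{148}\right) = - \frac{33}{148} \approx -0.22297$)
$D^{2} = \left(- \frac{33}{148}\right)^{2} = \frac{1089}{21904}$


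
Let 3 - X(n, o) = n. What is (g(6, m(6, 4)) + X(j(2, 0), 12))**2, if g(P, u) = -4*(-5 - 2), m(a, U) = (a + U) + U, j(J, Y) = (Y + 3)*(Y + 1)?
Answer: 784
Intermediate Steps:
j(J, Y) = (1 + Y)*(3 + Y) (j(J, Y) = (3 + Y)*(1 + Y) = (1 + Y)*(3 + Y))
X(n, o) = 3 - n
m(a, U) = a + 2*U (m(a, U) = (U + a) + U = a + 2*U)
g(P, u) = 28 (g(P, u) = -4*(-7) = 28)
(g(6, m(6, 4)) + X(j(2, 0), 12))**2 = (28 + (3 - (3 + 0**2 + 4*0)))**2 = (28 + (3 - (3 + 0 + 0)))**2 = (28 + (3 - 1*3))**2 = (28 + (3 - 3))**2 = (28 + 0)**2 = 28**2 = 784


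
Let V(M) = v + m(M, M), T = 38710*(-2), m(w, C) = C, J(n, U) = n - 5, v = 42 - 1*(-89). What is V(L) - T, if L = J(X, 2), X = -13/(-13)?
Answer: 77547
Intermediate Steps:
v = 131 (v = 42 + 89 = 131)
X = 1 (X = -13*(-1/13) = 1)
J(n, U) = -5 + n
T = -77420
L = -4 (L = -5 + 1 = -4)
V(M) = 131 + M
V(L) - T = (131 - 4) - 1*(-77420) = 127 + 77420 = 77547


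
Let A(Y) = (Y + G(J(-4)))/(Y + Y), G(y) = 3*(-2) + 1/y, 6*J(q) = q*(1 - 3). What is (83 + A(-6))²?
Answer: 1803649/256 ≈ 7045.5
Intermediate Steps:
J(q) = -q/3 (J(q) = (q*(1 - 3))/6 = (q*(-2))/6 = (-2*q)/6 = -q/3)
G(y) = -6 + 1/y
A(Y) = (-21/4 + Y)/(2*Y) (A(Y) = (Y + (-6 + 1/(-⅓*(-4))))/(Y + Y) = (Y + (-6 + 1/(4/3)))/((2*Y)) = (Y + (-6 + ¾))*(1/(2*Y)) = (Y - 21/4)*(1/(2*Y)) = (-21/4 + Y)*(1/(2*Y)) = (-21/4 + Y)/(2*Y))
(83 + A(-6))² = (83 + (⅛)*(-21 + 4*(-6))/(-6))² = (83 + (⅛)*(-⅙)*(-21 - 24))² = (83 + (⅛)*(-⅙)*(-45))² = (83 + 15/16)² = (1343/16)² = 1803649/256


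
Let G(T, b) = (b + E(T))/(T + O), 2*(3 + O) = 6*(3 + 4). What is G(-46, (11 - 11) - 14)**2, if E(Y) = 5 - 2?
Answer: 121/784 ≈ 0.15434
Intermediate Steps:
E(Y) = 3
O = 18 (O = -3 + (6*(3 + 4))/2 = -3 + (6*7)/2 = -3 + (1/2)*42 = -3 + 21 = 18)
G(T, b) = (3 + b)/(18 + T) (G(T, b) = (b + 3)/(T + 18) = (3 + b)/(18 + T))
G(-46, (11 - 11) - 14)**2 = ((3 + ((11 - 11) - 14))/(18 - 46))**2 = ((3 + (0 - 14))/(-28))**2 = (-(3 - 14)/28)**2 = (-1/28*(-11))**2 = (11/28)**2 = 121/784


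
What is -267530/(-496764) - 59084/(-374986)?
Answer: 32417702189/46569886326 ≈ 0.69611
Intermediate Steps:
-267530/(-496764) - 59084/(-374986) = -267530*(-1/496764) - 59084*(-1/374986) = 133765/248382 + 29542/187493 = 32417702189/46569886326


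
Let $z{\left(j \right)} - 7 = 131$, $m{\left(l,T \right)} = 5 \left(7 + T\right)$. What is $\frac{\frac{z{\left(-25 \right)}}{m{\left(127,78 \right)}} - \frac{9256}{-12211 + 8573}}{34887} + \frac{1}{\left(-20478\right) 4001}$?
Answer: $\frac{1187535132047}{14442750657818150} \approx 8.2224 \cdot 10^{-5}$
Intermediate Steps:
$m{\left(l,T \right)} = 35 + 5 T$
$z{\left(j \right)} = 138$ ($z{\left(j \right)} = 7 + 131 = 138$)
$\frac{\frac{z{\left(-25 \right)}}{m{\left(127,78 \right)}} - \frac{9256}{-12211 + 8573}}{34887} + \frac{1}{\left(-20478\right) 4001} = \frac{\frac{138}{35 + 5 \cdot 78} - \frac{9256}{-12211 + 8573}}{34887} + \frac{1}{\left(-20478\right) 4001} = \left(\frac{138}{35 + 390} - \frac{9256}{-3638}\right) \frac{1}{34887} - \frac{1}{81932478} = \left(\frac{138}{425} - - \frac{4628}{1819}\right) \frac{1}{34887} - \frac{1}{81932478} = \left(138 \cdot \frac{1}{425} + \frac{4628}{1819}\right) \frac{1}{34887} - \frac{1}{81932478} = \left(\frac{138}{425} + \frac{4628}{1819}\right) \frac{1}{34887} - \frac{1}{81932478} = \frac{130466}{45475} \cdot \frac{1}{34887} - \frac{1}{81932478} = \frac{130466}{1586486325} - \frac{1}{81932478} = \frac{1187535132047}{14442750657818150}$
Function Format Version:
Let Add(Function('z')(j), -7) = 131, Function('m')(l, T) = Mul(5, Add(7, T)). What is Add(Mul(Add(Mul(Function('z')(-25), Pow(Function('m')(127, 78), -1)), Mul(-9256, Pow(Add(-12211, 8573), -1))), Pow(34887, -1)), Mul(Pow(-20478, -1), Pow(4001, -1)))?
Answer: Rational(1187535132047, 14442750657818150) ≈ 8.2224e-5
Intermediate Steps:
Function('m')(l, T) = Add(35, Mul(5, T))
Function('z')(j) = 138 (Function('z')(j) = Add(7, 131) = 138)
Add(Mul(Add(Mul(Function('z')(-25), Pow(Function('m')(127, 78), -1)), Mul(-9256, Pow(Add(-12211, 8573), -1))), Pow(34887, -1)), Mul(Pow(-20478, -1), Pow(4001, -1))) = Add(Mul(Add(Mul(138, Pow(Add(35, Mul(5, 78)), -1)), Mul(-9256, Pow(Add(-12211, 8573), -1))), Pow(34887, -1)), Mul(Pow(-20478, -1), Pow(4001, -1))) = Add(Mul(Add(Mul(138, Pow(Add(35, 390), -1)), Mul(-9256, Pow(-3638, -1))), Rational(1, 34887)), Mul(Rational(-1, 20478), Rational(1, 4001))) = Add(Mul(Add(Mul(138, Pow(425, -1)), Mul(-9256, Rational(-1, 3638))), Rational(1, 34887)), Rational(-1, 81932478)) = Add(Mul(Add(Mul(138, Rational(1, 425)), Rational(4628, 1819)), Rational(1, 34887)), Rational(-1, 81932478)) = Add(Mul(Add(Rational(138, 425), Rational(4628, 1819)), Rational(1, 34887)), Rational(-1, 81932478)) = Add(Mul(Rational(130466, 45475), Rational(1, 34887)), Rational(-1, 81932478)) = Add(Rational(130466, 1586486325), Rational(-1, 81932478)) = Rational(1187535132047, 14442750657818150)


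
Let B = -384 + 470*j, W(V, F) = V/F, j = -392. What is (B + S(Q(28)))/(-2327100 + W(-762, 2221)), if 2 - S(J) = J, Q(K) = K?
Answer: 68351275/861414977 ≈ 0.079348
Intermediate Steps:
B = -184624 (B = -384 + 470*(-392) = -384 - 184240 = -184624)
S(J) = 2 - J
(B + S(Q(28)))/(-2327100 + W(-762, 2221)) = (-184624 + (2 - 1*28))/(-2327100 - 762/2221) = (-184624 + (2 - 28))/(-2327100 - 762*1/2221) = (-184624 - 26)/(-2327100 - 762/2221) = -184650/(-5168489862/2221) = -184650*(-2221/5168489862) = 68351275/861414977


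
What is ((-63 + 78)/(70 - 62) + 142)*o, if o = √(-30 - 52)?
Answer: 1151*I*√82/8 ≈ 1302.8*I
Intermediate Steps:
o = I*√82 (o = √(-82) = I*√82 ≈ 9.0554*I)
((-63 + 78)/(70 - 62) + 142)*o = ((-63 + 78)/(70 - 62) + 142)*(I*√82) = (15/8 + 142)*(I*√82) = 1151*(I*√82)/8 = 1151*I*√82/8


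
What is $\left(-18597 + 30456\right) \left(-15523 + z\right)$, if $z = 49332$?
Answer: $400940931$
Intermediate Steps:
$\left(-18597 + 30456\right) \left(-15523 + z\right) = \left(-18597 + 30456\right) \left(-15523 + 49332\right) = 11859 \cdot 33809 = 400940931$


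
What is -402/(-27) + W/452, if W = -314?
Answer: 28871/2034 ≈ 14.194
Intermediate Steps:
-402/(-27) + W/452 = -402/(-27) - 314/452 = -402*(-1/27) - 314*1/452 = 134/9 - 157/226 = 28871/2034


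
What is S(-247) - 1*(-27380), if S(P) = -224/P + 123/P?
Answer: 6762961/247 ≈ 27380.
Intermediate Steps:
S(P) = -101/P
S(-247) - 1*(-27380) = -101/(-247) - 1*(-27380) = -101*(-1/247) + 27380 = 101/247 + 27380 = 6762961/247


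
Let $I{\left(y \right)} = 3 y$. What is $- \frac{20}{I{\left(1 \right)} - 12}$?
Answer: $\frac{20}{9} \approx 2.2222$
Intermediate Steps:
$- \frac{20}{I{\left(1 \right)} - 12} = - \frac{20}{3 \cdot 1 - 12} = - \frac{20}{3 - 12} = - \frac{20}{-9} = \left(-20\right) \left(- \frac{1}{9}\right) = \frac{20}{9}$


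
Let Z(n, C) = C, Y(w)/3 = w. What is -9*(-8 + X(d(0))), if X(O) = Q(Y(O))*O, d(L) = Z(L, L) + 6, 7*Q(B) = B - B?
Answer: 72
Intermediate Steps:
Y(w) = 3*w
Q(B) = 0 (Q(B) = (B - B)/7 = (1/7)*0 = 0)
d(L) = 6 + L (d(L) = L + 6 = 6 + L)
X(O) = 0 (X(O) = 0*O = 0)
-9*(-8 + X(d(0))) = -9*(-8 + 0) = -9*(-8) = 72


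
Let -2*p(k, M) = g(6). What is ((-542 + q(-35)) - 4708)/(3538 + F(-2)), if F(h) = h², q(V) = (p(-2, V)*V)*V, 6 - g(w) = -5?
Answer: -3425/1012 ≈ -3.3844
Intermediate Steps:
g(w) = 11 (g(w) = 6 - 1*(-5) = 6 + 5 = 11)
p(k, M) = -11/2 (p(k, M) = -½*11 = -11/2)
q(V) = -11*V²/2 (q(V) = (-11*V/2)*V = -11*V²/2)
((-542 + q(-35)) - 4708)/(3538 + F(-2)) = ((-542 - 11/2*(-35)²) - 4708)/(3538 + (-2)²) = ((-542 - 11/2*1225) - 4708)/(3538 + 4) = ((-542 - 13475/2) - 4708)/3542 = (-14559/2 - 4708)*(1/3542) = -23975/2*1/3542 = -3425/1012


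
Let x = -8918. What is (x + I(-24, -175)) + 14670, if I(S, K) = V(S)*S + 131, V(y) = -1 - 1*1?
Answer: 5931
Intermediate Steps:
V(y) = -2 (V(y) = -1 - 1 = -2)
I(S, K) = 131 - 2*S (I(S, K) = -2*S + 131 = 131 - 2*S)
(x + I(-24, -175)) + 14670 = (-8918 + (131 - 2*(-24))) + 14670 = (-8918 + (131 + 48)) + 14670 = (-8918 + 179) + 14670 = -8739 + 14670 = 5931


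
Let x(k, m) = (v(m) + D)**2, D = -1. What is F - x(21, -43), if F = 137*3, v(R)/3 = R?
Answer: -16489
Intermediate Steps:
v(R) = 3*R
x(k, m) = (-1 + 3*m)**2 (x(k, m) = (3*m - 1)**2 = (-1 + 3*m)**2)
F = 411
F - x(21, -43) = 411 - (-1 + 3*(-43))**2 = 411 - (-1 - 129)**2 = 411 - 1*(-130)**2 = 411 - 1*16900 = 411 - 16900 = -16489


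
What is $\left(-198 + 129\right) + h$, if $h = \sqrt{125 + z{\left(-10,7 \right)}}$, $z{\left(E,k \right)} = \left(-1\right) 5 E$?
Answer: $-69 + 5 \sqrt{7} \approx -55.771$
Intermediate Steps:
$z{\left(E,k \right)} = - 5 E$
$h = 5 \sqrt{7}$ ($h = \sqrt{125 - -50} = \sqrt{125 + 50} = \sqrt{175} = 5 \sqrt{7} \approx 13.229$)
$\left(-198 + 129\right) + h = \left(-198 + 129\right) + 5 \sqrt{7} = -69 + 5 \sqrt{7}$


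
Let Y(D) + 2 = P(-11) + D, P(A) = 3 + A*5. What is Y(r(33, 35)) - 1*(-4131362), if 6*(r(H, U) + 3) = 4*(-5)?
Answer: 12393905/3 ≈ 4.1313e+6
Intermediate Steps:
P(A) = 3 + 5*A
r(H, U) = -19/3 (r(H, U) = -3 + (4*(-5))/6 = -3 + (⅙)*(-20) = -3 - 10/3 = -19/3)
Y(D) = -54 + D (Y(D) = -2 + ((3 + 5*(-11)) + D) = -2 + ((3 - 55) + D) = -2 + (-52 + D) = -54 + D)
Y(r(33, 35)) - 1*(-4131362) = (-54 - 19/3) - 1*(-4131362) = -181/3 + 4131362 = 12393905/3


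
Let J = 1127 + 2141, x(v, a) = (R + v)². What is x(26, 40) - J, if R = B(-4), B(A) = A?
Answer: -2784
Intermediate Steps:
R = -4
x(v, a) = (-4 + v)²
J = 3268
x(26, 40) - J = (-4 + 26)² - 1*3268 = 22² - 3268 = 484 - 3268 = -2784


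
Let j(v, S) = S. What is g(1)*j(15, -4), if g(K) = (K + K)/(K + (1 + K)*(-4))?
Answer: 8/7 ≈ 1.1429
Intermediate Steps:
g(K) = 2*K/(-4 - 3*K) (g(K) = (2*K)/(K + (-4 - 4*K)) = (2*K)/(-4 - 3*K) = 2*K/(-4 - 3*K))
g(1)*j(15, -4) = -2*1/(4 + 3*1)*(-4) = -2*1/(4 + 3)*(-4) = -2*1/7*(-4) = -2*1*1/7*(-4) = -2/7*(-4) = 8/7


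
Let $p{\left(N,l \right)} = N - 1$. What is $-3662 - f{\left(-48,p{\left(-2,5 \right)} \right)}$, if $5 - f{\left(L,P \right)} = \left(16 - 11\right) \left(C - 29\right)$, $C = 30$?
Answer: $-3662$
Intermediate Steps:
$p{\left(N,l \right)} = -1 + N$
$f{\left(L,P \right)} = 0$ ($f{\left(L,P \right)} = 5 - \left(16 - 11\right) \left(30 - 29\right) = 5 - 5 \cdot 1 = 5 - 5 = 0$)
$-3662 - f{\left(-48,p{\left(-2,5 \right)} \right)} = -3662 - 0 = -3662 + 0 = -3662$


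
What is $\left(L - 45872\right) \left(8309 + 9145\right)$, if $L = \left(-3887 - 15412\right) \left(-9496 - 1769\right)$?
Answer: $3793755413802$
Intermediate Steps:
$L = 217403235$ ($L = \left(-19299\right) \left(-11265\right) = 217403235$)
$\left(L - 45872\right) \left(8309 + 9145\right) = \left(217403235 - 45872\right) \left(8309 + 9145\right) = 217357363 \cdot 17454 = 3793755413802$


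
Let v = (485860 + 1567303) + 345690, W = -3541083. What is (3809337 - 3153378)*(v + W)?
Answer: -749256048570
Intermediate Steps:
v = 2398853 (v = 2053163 + 345690 = 2398853)
(3809337 - 3153378)*(v + W) = (3809337 - 3153378)*(2398853 - 3541083) = 655959*(-1142230) = -749256048570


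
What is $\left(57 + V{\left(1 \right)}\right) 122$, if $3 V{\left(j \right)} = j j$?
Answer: $\frac{20984}{3} \approx 6994.7$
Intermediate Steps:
$V{\left(j \right)} = \frac{j^{2}}{3}$ ($V{\left(j \right)} = \frac{j j}{3} = \frac{j^{2}}{3}$)
$\left(57 + V{\left(1 \right)}\right) 122 = \left(57 + \frac{1^{2}}{3}\right) 122 = \left(57 + \frac{1}{3} \cdot 1\right) 122 = \left(57 + \frac{1}{3}\right) 122 = \frac{172}{3} \cdot 122 = \frac{20984}{3}$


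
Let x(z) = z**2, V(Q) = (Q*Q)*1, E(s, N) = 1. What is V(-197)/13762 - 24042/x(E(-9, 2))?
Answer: -330827195/13762 ≈ -24039.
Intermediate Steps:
V(Q) = Q**2 (V(Q) = Q**2*1 = Q**2)
V(-197)/13762 - 24042/x(E(-9, 2)) = (-197)**2/13762 - 24042/(1**2) = 38809*(1/13762) - 24042/1 = 38809/13762 - 24042*1 = 38809/13762 - 24042 = -330827195/13762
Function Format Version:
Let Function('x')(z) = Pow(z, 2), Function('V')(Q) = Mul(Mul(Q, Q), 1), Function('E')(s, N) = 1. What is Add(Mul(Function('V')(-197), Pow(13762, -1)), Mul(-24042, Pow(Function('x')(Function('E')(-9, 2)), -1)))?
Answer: Rational(-330827195, 13762) ≈ -24039.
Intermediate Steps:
Function('V')(Q) = Pow(Q, 2) (Function('V')(Q) = Mul(Pow(Q, 2), 1) = Pow(Q, 2))
Add(Mul(Function('V')(-197), Pow(13762, -1)), Mul(-24042, Pow(Function('x')(Function('E')(-9, 2)), -1))) = Add(Mul(Pow(-197, 2), Pow(13762, -1)), Mul(-24042, Pow(Pow(1, 2), -1))) = Add(Mul(38809, Rational(1, 13762)), Mul(-24042, Pow(1, -1))) = Add(Rational(38809, 13762), Mul(-24042, 1)) = Add(Rational(38809, 13762), -24042) = Rational(-330827195, 13762)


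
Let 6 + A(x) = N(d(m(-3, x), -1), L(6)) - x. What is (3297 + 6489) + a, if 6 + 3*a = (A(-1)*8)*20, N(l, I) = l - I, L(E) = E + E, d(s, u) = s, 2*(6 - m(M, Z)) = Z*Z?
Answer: 27512/3 ≈ 9170.7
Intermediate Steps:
m(M, Z) = 6 - Z²/2 (m(M, Z) = 6 - Z*Z/2 = 6 - Z²/2)
L(E) = 2*E
A(x) = -12 - x - x²/2 (A(x) = -6 + (((6 - x²/2) - 2*6) - x) = -6 + (((6 - x²/2) - 1*12) - x) = -6 + (((6 - x²/2) - 12) - x) = -6 + ((-6 - x²/2) - x) = -6 + (-6 - x - x²/2) = -12 - x - x²/2)
a = -1846/3 (a = -2 + (((-12 - 1*(-1) - ½*(-1)²)*8)*20)/3 = -2 + (((-12 + 1 - ½*1)*8)*20)/3 = -2 + (((-12 + 1 - ½)*8)*20)/3 = -2 + (-23/2*8*20)/3 = -2 + (-92*20)/3 = -2 + (⅓)*(-1840) = -2 - 1840/3 = -1846/3 ≈ -615.33)
(3297 + 6489) + a = (3297 + 6489) - 1846/3 = 9786 - 1846/3 = 27512/3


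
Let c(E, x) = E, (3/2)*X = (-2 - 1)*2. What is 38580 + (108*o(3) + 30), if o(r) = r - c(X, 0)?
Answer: 39366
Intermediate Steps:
X = -4 (X = 2*((-2 - 1)*2)/3 = 2*(-3*2)/3 = (⅔)*(-6) = -4)
o(r) = 4 + r (o(r) = r - 1*(-4) = r + 4 = 4 + r)
38580 + (108*o(3) + 30) = 38580 + (108*(4 + 3) + 30) = 38580 + (108*7 + 30) = 38580 + (756 + 30) = 38580 + 786 = 39366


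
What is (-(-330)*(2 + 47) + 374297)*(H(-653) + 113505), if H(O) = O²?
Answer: 210818599838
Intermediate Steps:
(-(-330)*(2 + 47) + 374297)*(H(-653) + 113505) = (-(-330)*(2 + 47) + 374297)*((-653)² + 113505) = (-(-330)*49 + 374297)*(426409 + 113505) = (-22*(-735) + 374297)*539914 = (16170 + 374297)*539914 = 390467*539914 = 210818599838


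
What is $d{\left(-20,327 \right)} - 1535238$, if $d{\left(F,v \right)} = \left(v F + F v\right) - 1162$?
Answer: $-1549480$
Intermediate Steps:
$d{\left(F,v \right)} = -1162 + 2 F v$ ($d{\left(F,v \right)} = \left(F v + F v\right) - 1162 = 2 F v - 1162 = -1162 + 2 F v$)
$d{\left(-20,327 \right)} - 1535238 = \left(-1162 + 2 \left(-20\right) 327\right) - 1535238 = \left(-1162 - 13080\right) - 1535238 = -14242 - 1535238 = -1549480$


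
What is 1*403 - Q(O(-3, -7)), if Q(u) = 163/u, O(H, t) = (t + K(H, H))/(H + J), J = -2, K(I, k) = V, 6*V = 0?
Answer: 2006/7 ≈ 286.57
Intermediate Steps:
V = 0 (V = (⅙)*0 = 0)
K(I, k) = 0
O(H, t) = t/(-2 + H) (O(H, t) = (t + 0)/(H - 2) = t/(-2 + H))
1*403 - Q(O(-3, -7)) = 1*403 - 163/((-7/(-2 - 3))) = 403 - 163/((-7/(-5))) = 403 - 163/((-7*(-⅕))) = 403 - 163/7/5 = 403 - 163*5/7 = 403 - 1*815/7 = 403 - 815/7 = 2006/7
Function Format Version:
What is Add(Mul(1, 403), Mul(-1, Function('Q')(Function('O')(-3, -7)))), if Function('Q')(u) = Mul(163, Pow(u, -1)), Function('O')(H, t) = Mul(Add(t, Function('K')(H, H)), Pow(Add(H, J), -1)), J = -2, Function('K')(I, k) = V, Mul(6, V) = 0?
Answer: Rational(2006, 7) ≈ 286.57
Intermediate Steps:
V = 0 (V = Mul(Rational(1, 6), 0) = 0)
Function('K')(I, k) = 0
Function('O')(H, t) = Mul(t, Pow(Add(-2, H), -1)) (Function('O')(H, t) = Mul(Add(t, 0), Pow(Add(H, -2), -1)) = Mul(t, Pow(Add(-2, H), -1)))
Add(Mul(1, 403), Mul(-1, Function('Q')(Function('O')(-3, -7)))) = Add(Mul(1, 403), Mul(-1, Mul(163, Pow(Mul(-7, Pow(Add(-2, -3), -1)), -1)))) = Add(403, Mul(-1, Mul(163, Pow(Mul(-7, Pow(-5, -1)), -1)))) = Add(403, Mul(-1, Mul(163, Pow(Mul(-7, Rational(-1, 5)), -1)))) = Add(403, Mul(-1, Mul(163, Pow(Rational(7, 5), -1)))) = Add(403, Mul(-1, Mul(163, Rational(5, 7)))) = Add(403, Mul(-1, Rational(815, 7))) = Add(403, Rational(-815, 7)) = Rational(2006, 7)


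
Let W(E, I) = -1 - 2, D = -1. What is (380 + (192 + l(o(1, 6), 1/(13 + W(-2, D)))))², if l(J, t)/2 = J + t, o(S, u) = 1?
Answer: 8242641/25 ≈ 3.2971e+5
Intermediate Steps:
W(E, I) = -3
l(J, t) = 2*J + 2*t (l(J, t) = 2*(J + t) = 2*J + 2*t)
(380 + (192 + l(o(1, 6), 1/(13 + W(-2, D)))))² = (380 + (192 + (2*1 + 2/(13 - 3))))² = (380 + (192 + (2 + 2/10)))² = (380 + (192 + (2 + 2*(⅒))))² = (380 + (192 + (2 + ⅕)))² = (380 + (192 + 11/5))² = (380 + 971/5)² = (2871/5)² = 8242641/25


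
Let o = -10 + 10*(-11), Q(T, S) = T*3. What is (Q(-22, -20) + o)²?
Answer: 34596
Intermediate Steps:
Q(T, S) = 3*T
o = -120 (o = -10 - 110 = -120)
(Q(-22, -20) + o)² = (3*(-22) - 120)² = (-66 - 120)² = (-186)² = 34596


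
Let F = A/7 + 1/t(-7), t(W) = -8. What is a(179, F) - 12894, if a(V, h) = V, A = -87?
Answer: -12715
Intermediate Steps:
F = -703/56 (F = -87/7 + 1/(-8) = -87*1/7 + 1*(-1/8) = -87/7 - 1/8 = -703/56 ≈ -12.554)
a(179, F) - 12894 = 179 - 12894 = -12715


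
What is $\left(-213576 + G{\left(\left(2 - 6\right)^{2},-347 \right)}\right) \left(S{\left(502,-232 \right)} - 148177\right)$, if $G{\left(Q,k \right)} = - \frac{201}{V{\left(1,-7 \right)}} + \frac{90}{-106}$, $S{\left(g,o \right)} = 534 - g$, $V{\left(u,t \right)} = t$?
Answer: $\frac{11736988805910}{371} \approx 3.1636 \cdot 10^{10}$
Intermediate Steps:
$G{\left(Q,k \right)} = \frac{10338}{371}$ ($G{\left(Q,k \right)} = - \frac{201}{-7} + \frac{90}{-106} = \left(-201\right) \left(- \frac{1}{7}\right) + 90 \left(- \frac{1}{106}\right) = \frac{201}{7} - \frac{45}{53} = \frac{10338}{371}$)
$\left(-213576 + G{\left(\left(2 - 6\right)^{2},-347 \right)}\right) \left(S{\left(502,-232 \right)} - 148177\right) = \left(-213576 + \frac{10338}{371}\right) \left(\left(534 - 502\right) - 148177\right) = - \frac{79226358 \left(\left(534 - 502\right) - 148177\right)}{371} = - \frac{79226358 \left(32 - 148177\right)}{371} = \left(- \frac{79226358}{371}\right) \left(-148145\right) = \frac{11736988805910}{371}$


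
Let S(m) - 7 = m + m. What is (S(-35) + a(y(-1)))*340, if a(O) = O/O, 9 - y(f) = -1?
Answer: -21080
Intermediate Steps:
y(f) = 10 (y(f) = 9 - 1*(-1) = 9 + 1 = 10)
a(O) = 1
S(m) = 7 + 2*m (S(m) = 7 + (m + m) = 7 + 2*m)
(S(-35) + a(y(-1)))*340 = ((7 + 2*(-35)) + 1)*340 = ((7 - 70) + 1)*340 = (-63 + 1)*340 = -62*340 = -21080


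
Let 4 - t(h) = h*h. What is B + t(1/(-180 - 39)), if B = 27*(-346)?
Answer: -447859819/47961 ≈ -9338.0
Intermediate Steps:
B = -9342
t(h) = 4 - h² (t(h) = 4 - h*h = 4 - h²)
B + t(1/(-180 - 39)) = -9342 + (4 - (1/(-180 - 39))²) = -9342 + (4 - (1/(-219))²) = -9342 + (4 - (-1/219)²) = -9342 + (4 - 1*1/47961) = -9342 + (4 - 1/47961) = -9342 + 191843/47961 = -447859819/47961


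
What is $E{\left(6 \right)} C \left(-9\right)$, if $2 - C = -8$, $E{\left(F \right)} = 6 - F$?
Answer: $0$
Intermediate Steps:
$C = 10$ ($C = 2 - -8 = 2 + 8 = 10$)
$E{\left(6 \right)} C \left(-9\right) = \left(6 - 6\right) 10 \left(-9\right) = 0 \cdot 10 \left(-9\right) = 0 \left(-9\right) = 0$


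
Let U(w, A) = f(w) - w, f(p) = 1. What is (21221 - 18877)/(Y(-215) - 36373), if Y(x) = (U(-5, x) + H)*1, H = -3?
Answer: -1172/18185 ≈ -0.064449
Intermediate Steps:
U(w, A) = 1 - w
Y(x) = 3 (Y(x) = ((1 - 1*(-5)) - 3)*1 = ((1 + 5) - 3)*1 = (6 - 3)*1 = 3*1 = 3)
(21221 - 18877)/(Y(-215) - 36373) = (21221 - 18877)/(3 - 36373) = 2344/(-36370) = 2344*(-1/36370) = -1172/18185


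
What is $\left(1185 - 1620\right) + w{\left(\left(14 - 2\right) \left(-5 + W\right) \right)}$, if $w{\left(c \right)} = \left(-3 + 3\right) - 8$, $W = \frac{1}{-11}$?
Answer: $-443$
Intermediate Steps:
$W = - \frac{1}{11} \approx -0.090909$
$w{\left(c \right)} = -8$ ($w{\left(c \right)} = 0 - 8 = -8$)
$\left(1185 - 1620\right) + w{\left(\left(14 - 2\right) \left(-5 + W\right) \right)} = \left(1185 - 1620\right) - 8 = -435 - 8 = -443$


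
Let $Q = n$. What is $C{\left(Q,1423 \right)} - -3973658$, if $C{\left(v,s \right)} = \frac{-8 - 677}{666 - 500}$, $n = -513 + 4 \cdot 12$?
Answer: $\frac{659626543}{166} \approx 3.9737 \cdot 10^{6}$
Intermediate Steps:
$n = -465$ ($n = -513 + 48 = -465$)
$Q = -465$
$C{\left(v,s \right)} = - \frac{685}{166}$
$C{\left(Q,1423 \right)} - -3973658 = - \frac{685}{166} - -3973658 = - \frac{685}{166} + 3973658 = \frac{659626543}{166}$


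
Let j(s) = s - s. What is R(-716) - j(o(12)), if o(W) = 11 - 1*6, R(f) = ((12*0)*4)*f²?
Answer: 0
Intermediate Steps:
R(f) = 0 (R(f) = (0*4)*f² = 0*f² = 0)
o(W) = 5 (o(W) = 11 - 6 = 5)
j(s) = 0
R(-716) - j(o(12)) = 0 - 1*0 = 0 + 0 = 0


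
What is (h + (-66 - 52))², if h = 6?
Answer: 12544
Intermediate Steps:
(h + (-66 - 52))² = (6 + (-66 - 52))² = (6 - 118)² = (-112)² = 12544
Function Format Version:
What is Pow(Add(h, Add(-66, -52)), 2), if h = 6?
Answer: 12544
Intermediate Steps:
Pow(Add(h, Add(-66, -52)), 2) = Pow(Add(6, Add(-66, -52)), 2) = Pow(Add(6, -118), 2) = Pow(-112, 2) = 12544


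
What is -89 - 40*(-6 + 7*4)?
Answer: -969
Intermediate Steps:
-89 - 40*(-6 + 7*4) = -89 - 40*(-6 + 28) = -89 - 40*22 = -89 - 880 = -969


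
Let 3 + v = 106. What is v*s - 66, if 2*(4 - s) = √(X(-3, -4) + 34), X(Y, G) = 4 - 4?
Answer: 346 - 103*√34/2 ≈ 45.706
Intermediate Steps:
v = 103 (v = -3 + 106 = 103)
X(Y, G) = 0
s = 4 - √34/2 (s = 4 - √(0 + 34)/2 = 4 - √34/2 ≈ 1.0845)
v*s - 66 = 103*(4 - √34/2) - 66 = (412 - 103*√34/2) - 66 = 346 - 103*√34/2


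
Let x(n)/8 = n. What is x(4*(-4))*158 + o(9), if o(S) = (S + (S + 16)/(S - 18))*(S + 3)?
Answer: -60448/3 ≈ -20149.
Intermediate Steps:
x(n) = 8*n
o(S) = (3 + S)*(S + (16 + S)/(-18 + S)) (o(S) = (S + (16 + S)/(-18 + S))*(3 + S) = (3 + S)*(S + (16 + S)/(-18 + S)))
x(4*(-4))*158 + o(9) = (8*(4*(-4)))*158 + (48 + 9³ - 35*9 - 14*9²)/(-18 + 9) = (8*(-16))*158 + (48 + 729 - 315 - 14*81)/(-9) = -128*158 - (48 + 729 - 315 - 1134)/9 = -20224 - ⅑*(-672) = -20224 + 224/3 = -60448/3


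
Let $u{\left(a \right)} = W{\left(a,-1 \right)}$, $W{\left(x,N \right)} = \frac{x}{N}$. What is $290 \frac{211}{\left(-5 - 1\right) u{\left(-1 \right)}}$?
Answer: $- \frac{30595}{3} \approx -10198.0$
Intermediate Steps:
$u{\left(a \right)} = - a$ ($u{\left(a \right)} = \frac{a}{-1} = a \left(-1\right) = - a$)
$290 \frac{211}{\left(-5 - 1\right) u{\left(-1 \right)}} = 290 \frac{211}{\left(-5 - 1\right) \left(\left(-1\right) \left(-1\right)\right)} = 290 \frac{211}{\left(-6\right) 1} = 290 \frac{211}{-6} = 290 \cdot 211 \left(- \frac{1}{6}\right) = 290 \left(- \frac{211}{6}\right) = - \frac{30595}{3}$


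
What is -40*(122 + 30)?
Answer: -6080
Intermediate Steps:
-40*(122 + 30) = -40*152 = -6080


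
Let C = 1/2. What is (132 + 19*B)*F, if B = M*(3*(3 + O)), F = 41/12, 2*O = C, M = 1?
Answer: 17343/16 ≈ 1083.9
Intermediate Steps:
C = ½ ≈ 0.50000
O = ¼ (O = (½)*(½) = ¼ ≈ 0.25000)
F = 41/12 (F = 41*(1/12) = 41/12 ≈ 3.4167)
B = 39/4 (B = 1*(3*(3 + ¼)) = 1*(3*(13/4)) = 1*(39/4) = 39/4 ≈ 9.7500)
(132 + 19*B)*F = (132 + 19*(39/4))*(41/12) = (132 + 741/4)*(41/12) = (1269/4)*(41/12) = 17343/16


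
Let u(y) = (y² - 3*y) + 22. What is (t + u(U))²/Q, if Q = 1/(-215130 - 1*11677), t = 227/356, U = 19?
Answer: -3066824397137823/126736 ≈ -2.4199e+10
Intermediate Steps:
u(y) = 22 + y² - 3*y
t = 227/356 (t = 227*(1/356) = 227/356 ≈ 0.63764)
Q = -1/226807 (Q = 1/(-215130 - 11677) = 1/(-226807) = -1/226807 ≈ -4.4090e-6)
(t + u(U))²/Q = (227/356 + (22 + 19² - 3*19))²/(-1/226807) = (227/356 + (22 + 361 - 57))²*(-226807) = (227/356 + 326)²*(-226807) = (116283/356)²*(-226807) = (13521736089/126736)*(-226807) = -3066824397137823/126736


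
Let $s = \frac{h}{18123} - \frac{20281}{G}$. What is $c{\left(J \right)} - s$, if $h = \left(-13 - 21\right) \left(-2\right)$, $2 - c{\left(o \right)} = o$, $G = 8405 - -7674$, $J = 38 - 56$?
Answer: $\frac{126417419}{5946933} \approx 21.258$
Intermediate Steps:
$J = -18$ ($J = 38 - 56 = -18$)
$G = 16079$ ($G = 8405 + 7674 = 16079$)
$c{\left(o \right)} = 2 - o$
$h = 68$ ($h = \left(-34\right) \left(-2\right) = 68$)
$s = - \frac{7478759}{5946933}$ ($s = \frac{68}{18123} - \frac{20281}{16079} = - \frac{7478759}{5946933} \approx -1.2576$)
$c{\left(J \right)} - s = \left(2 - -18\right) - - \frac{7478759}{5946933} = \left(2 + 18\right) + \frac{7478759}{5946933} = 20 + \frac{7478759}{5946933} = \frac{126417419}{5946933}$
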